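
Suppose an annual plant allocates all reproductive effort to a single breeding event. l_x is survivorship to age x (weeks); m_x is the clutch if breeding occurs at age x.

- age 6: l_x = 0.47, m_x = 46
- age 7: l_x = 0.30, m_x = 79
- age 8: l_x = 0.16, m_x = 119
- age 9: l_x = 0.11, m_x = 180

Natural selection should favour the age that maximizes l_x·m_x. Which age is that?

Expected offspring if breeding at age x = l_x × m_x:
  age 6: 0.47 × 46 = 21.620
  age 7: 0.30 × 79 = 23.700
  age 8: 0.16 × 119 = 19.040
  age 9: 0.11 × 180 = 19.800
Maximum at age 7 (23.700).

7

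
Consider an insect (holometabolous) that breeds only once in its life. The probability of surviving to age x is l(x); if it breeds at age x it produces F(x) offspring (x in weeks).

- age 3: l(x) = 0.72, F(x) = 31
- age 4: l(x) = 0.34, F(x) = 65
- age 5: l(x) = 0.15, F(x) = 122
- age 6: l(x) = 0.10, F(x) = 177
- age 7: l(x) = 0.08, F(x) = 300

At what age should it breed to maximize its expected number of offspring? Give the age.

Expected offspring if breeding at age x = l(x) × F(x):
  age 3: 0.72 × 31 = 22.320
  age 4: 0.34 × 65 = 22.100
  age 5: 0.15 × 122 = 18.300
  age 6: 0.10 × 177 = 17.700
  age 7: 0.08 × 300 = 24.000
Maximum at age 7 (24.000).

7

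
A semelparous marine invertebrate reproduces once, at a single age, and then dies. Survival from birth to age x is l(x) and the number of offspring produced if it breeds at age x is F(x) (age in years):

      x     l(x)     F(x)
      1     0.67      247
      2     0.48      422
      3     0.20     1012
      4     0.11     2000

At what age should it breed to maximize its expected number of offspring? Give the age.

Expected offspring if breeding at age x = l(x) × F(x):
  age 1: 0.67 × 247 = 165.490
  age 2: 0.48 × 422 = 202.560
  age 3: 0.20 × 1012 = 202.400
  age 4: 0.11 × 2000 = 220.000
Maximum at age 4 (220.000).

4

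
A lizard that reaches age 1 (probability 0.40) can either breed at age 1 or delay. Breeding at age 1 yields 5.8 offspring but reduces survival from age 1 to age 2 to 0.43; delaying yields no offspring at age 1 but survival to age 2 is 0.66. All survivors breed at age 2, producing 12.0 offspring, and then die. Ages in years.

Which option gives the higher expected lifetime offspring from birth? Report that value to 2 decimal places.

breed at age 1: R₀ = 0.40 × (5.8 + 0.43 × 12.0) = 0.40 × 10.9600 = 4.3840
delay to age 2: R₀ = 0.40 × (0.66 × 12.0) = 0.40 × 7.9200 = 3.1680
Higher: breed at age 1 (4.3840).

4.38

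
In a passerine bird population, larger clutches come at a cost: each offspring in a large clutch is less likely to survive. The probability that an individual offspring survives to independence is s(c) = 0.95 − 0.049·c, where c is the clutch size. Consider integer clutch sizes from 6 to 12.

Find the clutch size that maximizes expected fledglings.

10

Expected fledglings = c × s(c):
  c=6: 6 × 0.656 = 3.936
  c=7: 7 × 0.607 = 4.249
  c=8: 8 × 0.558 = 4.464
  c=9: 9 × 0.509 = 4.581
  c=10: 10 × 0.460 = 4.600
  c=11: 11 × 0.411 = 4.521
  c=12: 12 × 0.362 = 4.344
Maximum at c = 10 (4.600 fledglings).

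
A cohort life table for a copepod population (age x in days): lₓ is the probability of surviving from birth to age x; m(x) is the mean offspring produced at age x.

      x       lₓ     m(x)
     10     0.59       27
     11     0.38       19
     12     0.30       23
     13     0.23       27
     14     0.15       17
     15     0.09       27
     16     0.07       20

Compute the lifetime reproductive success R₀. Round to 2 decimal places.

42.64

R₀ = Σ lₓ m(x):
  age 10: 0.59 × 27 = 15.9300
  age 11: 0.38 × 19 = 7.2200
  age 12: 0.30 × 23 = 6.9000
  age 13: 0.23 × 27 = 6.2100
  age 14: 0.15 × 17 = 2.5500
  age 15: 0.09 × 27 = 2.4300
  age 16: 0.07 × 20 = 1.4000
R₀ = 15.9300 + 7.2200 + 6.9000 + 6.2100 + 2.5500 + 2.4300 + 1.4000 = 42.6400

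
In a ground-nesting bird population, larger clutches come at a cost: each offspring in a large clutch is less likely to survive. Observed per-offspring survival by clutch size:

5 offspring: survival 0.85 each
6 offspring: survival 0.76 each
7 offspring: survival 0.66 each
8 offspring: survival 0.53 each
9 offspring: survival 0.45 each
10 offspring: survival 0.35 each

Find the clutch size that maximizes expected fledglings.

Expected fledglings = c × s(c):
  c=5: 5 × 0.85 = 4.250
  c=6: 6 × 0.76 = 4.560
  c=7: 7 × 0.66 = 4.620
  c=8: 8 × 0.53 = 4.240
  c=9: 9 × 0.45 = 4.050
  c=10: 10 × 0.35 = 3.500
Maximum at c = 7 (4.620 fledglings).

7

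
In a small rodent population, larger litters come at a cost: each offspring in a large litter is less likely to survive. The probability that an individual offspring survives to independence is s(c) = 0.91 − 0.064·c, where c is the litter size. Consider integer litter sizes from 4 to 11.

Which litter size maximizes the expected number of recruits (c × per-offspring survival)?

7

Expected recruits = c × s(c):
  c=4: 4 × 0.654 = 2.616
  c=5: 5 × 0.590 = 2.950
  c=6: 6 × 0.526 = 3.156
  c=7: 7 × 0.462 = 3.234
  c=8: 8 × 0.398 = 3.184
  c=9: 9 × 0.334 = 3.006
  c=10: 10 × 0.270 = 2.700
  c=11: 11 × 0.206 = 2.266
Maximum at c = 7 (3.234 recruits).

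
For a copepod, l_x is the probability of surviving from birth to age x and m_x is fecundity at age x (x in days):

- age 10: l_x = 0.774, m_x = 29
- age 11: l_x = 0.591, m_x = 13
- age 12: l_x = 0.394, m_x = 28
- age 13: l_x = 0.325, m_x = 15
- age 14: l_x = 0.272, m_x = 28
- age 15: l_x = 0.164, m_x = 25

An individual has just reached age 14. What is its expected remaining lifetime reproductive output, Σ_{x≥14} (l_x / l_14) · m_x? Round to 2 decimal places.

l_14 = 0.272. Conditional survival from age 14 to x is l_x / l_14.
  x=14: (0.272/0.272) × 28 = 28.0000
  x=15: (0.164/0.272) × 25 = 15.0735
Sum = 28.0000 + 15.0735 = 43.0735

43.07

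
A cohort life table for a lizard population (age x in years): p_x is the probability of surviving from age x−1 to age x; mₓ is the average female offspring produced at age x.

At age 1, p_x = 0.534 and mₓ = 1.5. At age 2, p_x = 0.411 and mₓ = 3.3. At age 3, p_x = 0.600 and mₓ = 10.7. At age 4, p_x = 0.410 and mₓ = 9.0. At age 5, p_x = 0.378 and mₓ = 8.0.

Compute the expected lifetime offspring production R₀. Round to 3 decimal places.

Survivorship from birth: l_x = p_1·p_2·…·p_x.
  l_1 = 0.53400
  l_2 = 0.21947
  l_3 = 0.13168
  l_4 = 0.05399
  l_5 = 0.02041
R₀ = Σ l_x mₓ:
  age 1: 0.53400 × 1.5 = 0.8010
  age 2: 0.21947 × 3.3 = 0.7243
  age 3: 0.13168 × 10.7 = 1.4090
  age 4: 0.05399 × 9.0 = 0.4859
  age 5: 0.02041 × 8.0 = 0.1633
R₀ = 0.8010 + 0.7243 + 1.4090 + 0.4859 + 0.1633 = 3.5834

3.583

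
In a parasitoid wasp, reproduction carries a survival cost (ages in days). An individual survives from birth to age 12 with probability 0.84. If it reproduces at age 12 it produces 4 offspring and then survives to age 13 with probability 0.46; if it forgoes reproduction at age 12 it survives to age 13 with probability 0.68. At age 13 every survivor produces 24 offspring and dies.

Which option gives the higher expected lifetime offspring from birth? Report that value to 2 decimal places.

breed at age 12: R₀ = 0.84 × (4 + 0.46 × 24) = 0.84 × 15.0400 = 12.6336
delay to age 13: R₀ = 0.84 × (0.68 × 24) = 0.84 × 16.3200 = 13.7088
Higher: delay to age 13 (13.7088).

13.71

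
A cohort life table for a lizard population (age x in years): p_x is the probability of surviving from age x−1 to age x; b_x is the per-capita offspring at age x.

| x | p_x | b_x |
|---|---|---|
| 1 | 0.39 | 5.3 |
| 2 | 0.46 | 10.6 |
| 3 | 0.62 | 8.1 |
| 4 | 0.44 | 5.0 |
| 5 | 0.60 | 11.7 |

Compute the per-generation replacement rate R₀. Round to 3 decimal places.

Survivorship from birth: l_x = p_1·p_2·…·p_x.
  l_1 = 0.39000
  l_2 = 0.17940
  l_3 = 0.11123
  l_4 = 0.04894
  l_5 = 0.02936
R₀ = Σ l_x b_x:
  age 1: 0.39000 × 5.3 = 2.0670
  age 2: 0.17940 × 10.6 = 1.9016
  age 3: 0.11123 × 8.1 = 0.9010
  age 4: 0.04894 × 5.0 = 0.2447
  age 5: 0.02936 × 11.7 = 0.3435
R₀ = 2.0670 + 1.9016 + 0.9010 + 0.2447 + 0.3435 = 5.4578

5.458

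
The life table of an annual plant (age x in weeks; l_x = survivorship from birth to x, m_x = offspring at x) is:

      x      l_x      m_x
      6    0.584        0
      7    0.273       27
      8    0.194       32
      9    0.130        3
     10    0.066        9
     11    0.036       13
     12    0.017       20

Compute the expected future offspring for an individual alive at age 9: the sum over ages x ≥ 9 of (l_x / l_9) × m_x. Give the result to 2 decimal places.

13.78

l_9 = 0.130. Conditional survival from age 9 to x is l_x / l_9.
  x=9: (0.130/0.130) × 3 = 3.0000
  x=10: (0.066/0.130) × 9 = 4.5692
  x=11: (0.036/0.130) × 13 = 3.6000
  x=12: (0.017/0.130) × 20 = 2.6154
Sum = 3.0000 + 4.5692 + 3.6000 + 2.6154 = 13.7846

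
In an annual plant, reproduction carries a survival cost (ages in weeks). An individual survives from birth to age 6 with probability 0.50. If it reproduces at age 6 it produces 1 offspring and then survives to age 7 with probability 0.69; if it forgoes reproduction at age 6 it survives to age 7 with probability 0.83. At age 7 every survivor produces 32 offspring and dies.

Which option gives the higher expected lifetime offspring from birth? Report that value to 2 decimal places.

13.28

breed at age 6: R₀ = 0.50 × (1 + 0.69 × 32) = 0.50 × 23.0800 = 11.5400
delay to age 7: R₀ = 0.50 × (0.83 × 32) = 0.50 × 26.5600 = 13.2800
Higher: delay to age 7 (13.2800).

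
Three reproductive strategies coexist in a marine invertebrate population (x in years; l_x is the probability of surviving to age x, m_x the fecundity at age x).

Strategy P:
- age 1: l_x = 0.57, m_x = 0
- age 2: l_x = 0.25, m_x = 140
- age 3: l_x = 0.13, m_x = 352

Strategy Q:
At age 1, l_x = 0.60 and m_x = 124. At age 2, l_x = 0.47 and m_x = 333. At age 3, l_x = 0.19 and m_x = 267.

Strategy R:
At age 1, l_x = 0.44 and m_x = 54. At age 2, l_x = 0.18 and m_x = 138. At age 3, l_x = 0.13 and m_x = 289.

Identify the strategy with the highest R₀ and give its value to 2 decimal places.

Strategy P: R₀ = 0.57×0 + 0.25×140 + 0.13×352 = 80.7600
Strategy Q: R₀ = 0.60×124 + 0.47×333 + 0.19×267 = 281.6400
Strategy R: R₀ = 0.44×54 + 0.18×138 + 0.13×289 = 86.1700
Highest R₀: strategy Q with 281.6400.

281.64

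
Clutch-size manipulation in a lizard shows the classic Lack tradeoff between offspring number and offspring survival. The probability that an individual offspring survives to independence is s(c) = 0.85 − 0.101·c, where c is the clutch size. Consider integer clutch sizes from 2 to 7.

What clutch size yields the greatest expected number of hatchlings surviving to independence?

Expected hatchlings surviving to independence = c × s(c):
  c=2: 2 × 0.648 = 1.296
  c=3: 3 × 0.547 = 1.641
  c=4: 4 × 0.446 = 1.784
  c=5: 5 × 0.345 = 1.725
  c=6: 6 × 0.244 = 1.464
  c=7: 7 × 0.143 = 1.001
Maximum at c = 4 (1.784 hatchlings surviving to independence).

4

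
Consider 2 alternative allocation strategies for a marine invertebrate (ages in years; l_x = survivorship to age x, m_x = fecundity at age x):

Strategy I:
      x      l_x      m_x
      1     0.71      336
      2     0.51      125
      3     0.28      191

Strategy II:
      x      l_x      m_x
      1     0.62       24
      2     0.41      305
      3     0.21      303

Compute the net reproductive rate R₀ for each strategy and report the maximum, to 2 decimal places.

355.79

Strategy I: R₀ = 0.71×336 + 0.51×125 + 0.28×191 = 355.7900
Strategy II: R₀ = 0.62×24 + 0.41×305 + 0.21×303 = 203.5600
Highest R₀: strategy I with 355.7900.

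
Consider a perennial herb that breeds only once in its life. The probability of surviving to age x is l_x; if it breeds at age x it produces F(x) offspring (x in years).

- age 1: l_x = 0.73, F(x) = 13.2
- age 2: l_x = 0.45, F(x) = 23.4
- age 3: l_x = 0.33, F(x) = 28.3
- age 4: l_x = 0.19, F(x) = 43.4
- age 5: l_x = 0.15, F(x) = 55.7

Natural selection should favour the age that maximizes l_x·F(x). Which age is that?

2

Expected offspring if breeding at age x = l_x × F(x):
  age 1: 0.73 × 13.2 = 9.636
  age 2: 0.45 × 23.4 = 10.530
  age 3: 0.33 × 28.3 = 9.339
  age 4: 0.19 × 43.4 = 8.246
  age 5: 0.15 × 55.7 = 8.355
Maximum at age 2 (10.530).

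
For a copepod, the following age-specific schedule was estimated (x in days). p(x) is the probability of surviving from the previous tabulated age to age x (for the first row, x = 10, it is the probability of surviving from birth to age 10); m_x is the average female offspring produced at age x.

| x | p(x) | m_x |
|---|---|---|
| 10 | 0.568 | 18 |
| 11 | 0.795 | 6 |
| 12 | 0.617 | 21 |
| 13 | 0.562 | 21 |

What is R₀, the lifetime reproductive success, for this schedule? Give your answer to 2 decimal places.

Survivorship from birth: l_x = p_10·p_11·…·p_x.
  l_10 = 0.56800
  l_11 = 0.45156
  l_12 = 0.27861
  l_13 = 0.15658
R₀ = Σ l_x m_x:
  age 10: 0.56800 × 18 = 10.2240
  age 11: 0.45156 × 6 = 2.7094
  age 12: 0.27861 × 21 = 5.8508
  age 13: 0.15658 × 21 = 3.2882
R₀ = 10.2240 + 2.7094 + 5.8508 + 3.2882 = 22.0724

22.07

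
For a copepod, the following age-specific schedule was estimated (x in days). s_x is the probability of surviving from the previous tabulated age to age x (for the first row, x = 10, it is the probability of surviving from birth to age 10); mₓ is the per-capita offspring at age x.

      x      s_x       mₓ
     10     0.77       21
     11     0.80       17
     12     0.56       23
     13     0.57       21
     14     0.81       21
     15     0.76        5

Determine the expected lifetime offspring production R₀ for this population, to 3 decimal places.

42.655

Survivorship from birth: l_x = s_10·s_11·…·s_x.
  l_10 = 0.77000
  l_11 = 0.61600
  l_12 = 0.34496
  l_13 = 0.19663
  l_14 = 0.15927
  l_15 = 0.12104
R₀ = Σ l_x mₓ:
  age 10: 0.77000 × 21 = 16.1700
  age 11: 0.61600 × 17 = 10.4720
  age 12: 0.34496 × 23 = 7.9341
  age 13: 0.19663 × 21 = 4.1292
  age 14: 0.15927 × 21 = 3.3447
  age 15: 0.12104 × 5 = 0.6052
R₀ = 16.1700 + 10.4720 + 7.9341 + 4.1292 + 3.3447 + 0.6052 = 42.6552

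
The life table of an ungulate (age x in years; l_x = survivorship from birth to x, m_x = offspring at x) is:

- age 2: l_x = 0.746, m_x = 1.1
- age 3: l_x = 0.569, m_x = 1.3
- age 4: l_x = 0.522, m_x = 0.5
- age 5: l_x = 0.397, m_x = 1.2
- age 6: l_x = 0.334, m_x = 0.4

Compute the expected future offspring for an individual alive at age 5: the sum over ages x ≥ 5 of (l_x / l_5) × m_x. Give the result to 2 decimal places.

l_5 = 0.397. Conditional survival from age 5 to x is l_x / l_5.
  x=5: (0.397/0.397) × 1.2 = 1.2000
  x=6: (0.334/0.397) × 0.4 = 0.3365
Sum = 1.2000 + 0.3365 = 1.5365

1.54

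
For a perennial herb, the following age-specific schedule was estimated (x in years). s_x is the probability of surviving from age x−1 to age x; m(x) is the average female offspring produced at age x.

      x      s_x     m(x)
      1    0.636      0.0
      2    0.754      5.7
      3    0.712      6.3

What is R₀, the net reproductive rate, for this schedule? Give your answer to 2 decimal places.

4.88

Survivorship from birth: l_x = s_1·s_2·…·s_x.
  l_1 = 0.63600
  l_2 = 0.47954
  l_3 = 0.34144
R₀ = Σ l_x m(x):
  age 1: 0.63600 × 0.0 = 0.0000
  age 2: 0.47954 × 5.7 = 2.7334
  age 3: 0.34144 × 6.3 = 2.1511
R₀ = 0.0000 + 2.7334 + 2.1511 = 4.8845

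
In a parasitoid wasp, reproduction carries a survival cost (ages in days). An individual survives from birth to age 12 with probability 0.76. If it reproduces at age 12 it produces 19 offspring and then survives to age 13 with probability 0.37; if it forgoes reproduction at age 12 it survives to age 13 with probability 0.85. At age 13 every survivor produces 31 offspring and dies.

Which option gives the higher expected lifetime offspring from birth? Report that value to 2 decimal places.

23.16

breed at age 12: R₀ = 0.76 × (19 + 0.37 × 31) = 0.76 × 30.4700 = 23.1572
delay to age 13: R₀ = 0.76 × (0.85 × 31) = 0.76 × 26.3500 = 20.0260
Higher: breed at age 12 (23.1572).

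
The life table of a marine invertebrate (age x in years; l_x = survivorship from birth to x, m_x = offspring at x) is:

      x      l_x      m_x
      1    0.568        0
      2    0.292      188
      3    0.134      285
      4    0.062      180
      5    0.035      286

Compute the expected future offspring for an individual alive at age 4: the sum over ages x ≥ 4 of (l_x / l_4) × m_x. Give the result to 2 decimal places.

341.45

l_4 = 0.062. Conditional survival from age 4 to x is l_x / l_4.
  x=4: (0.062/0.062) × 180 = 180.0000
  x=5: (0.035/0.062) × 286 = 161.4516
Sum = 180.0000 + 161.4516 = 341.4516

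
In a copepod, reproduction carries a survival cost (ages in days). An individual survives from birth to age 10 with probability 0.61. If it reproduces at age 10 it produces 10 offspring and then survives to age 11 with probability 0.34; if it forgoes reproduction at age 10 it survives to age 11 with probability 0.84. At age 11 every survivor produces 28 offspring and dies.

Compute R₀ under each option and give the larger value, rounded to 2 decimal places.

14.35

breed at age 10: R₀ = 0.61 × (10 + 0.34 × 28) = 0.61 × 19.5200 = 11.9072
delay to age 11: R₀ = 0.61 × (0.84 × 28) = 0.61 × 23.5200 = 14.3472
Higher: delay to age 11 (14.3472).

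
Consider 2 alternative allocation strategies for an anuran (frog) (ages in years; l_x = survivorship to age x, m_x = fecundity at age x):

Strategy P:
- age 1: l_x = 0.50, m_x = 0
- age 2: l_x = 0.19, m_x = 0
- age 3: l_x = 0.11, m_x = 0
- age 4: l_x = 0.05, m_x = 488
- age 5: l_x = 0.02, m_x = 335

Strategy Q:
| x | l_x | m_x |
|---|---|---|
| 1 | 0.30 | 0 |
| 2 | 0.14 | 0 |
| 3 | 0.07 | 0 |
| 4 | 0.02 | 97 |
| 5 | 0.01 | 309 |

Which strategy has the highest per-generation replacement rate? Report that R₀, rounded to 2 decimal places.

31.10

Strategy P: R₀ = 0.50×0 + 0.19×0 + 0.11×0 + 0.05×488 + 0.02×335 = 31.1000
Strategy Q: R₀ = 0.30×0 + 0.14×0 + 0.07×0 + 0.02×97 + 0.01×309 = 5.0300
Highest R₀: strategy P with 31.1000.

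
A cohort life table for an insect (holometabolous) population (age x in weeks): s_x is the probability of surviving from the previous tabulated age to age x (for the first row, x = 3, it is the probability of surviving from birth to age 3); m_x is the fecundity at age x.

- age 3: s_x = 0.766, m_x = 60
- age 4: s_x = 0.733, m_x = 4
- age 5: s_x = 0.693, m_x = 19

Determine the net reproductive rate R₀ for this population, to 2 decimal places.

55.60

Survivorship from birth: l_x = s_3·s_4·…·s_x.
  l_3 = 0.76600
  l_4 = 0.56148
  l_5 = 0.38910
R₀ = Σ l_x m_x:
  age 3: 0.76600 × 60 = 45.9600
  age 4: 0.56148 × 4 = 2.2459
  age 5: 0.38910 × 19 = 7.3929
R₀ = 45.9600 + 2.2459 + 7.3929 = 55.5988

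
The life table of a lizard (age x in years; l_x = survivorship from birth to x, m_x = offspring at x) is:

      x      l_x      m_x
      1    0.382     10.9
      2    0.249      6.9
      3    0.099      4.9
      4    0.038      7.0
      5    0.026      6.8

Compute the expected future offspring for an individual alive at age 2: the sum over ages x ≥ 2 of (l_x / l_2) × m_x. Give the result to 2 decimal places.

10.63

l_2 = 0.249. Conditional survival from age 2 to x is l_x / l_2.
  x=2: (0.249/0.249) × 6.9 = 6.9000
  x=3: (0.099/0.249) × 4.9 = 1.9482
  x=4: (0.038/0.249) × 7.0 = 1.0683
  x=5: (0.026/0.249) × 6.8 = 0.7100
Sum = 6.9000 + 1.9482 + 1.0683 + 0.7100 = 10.6265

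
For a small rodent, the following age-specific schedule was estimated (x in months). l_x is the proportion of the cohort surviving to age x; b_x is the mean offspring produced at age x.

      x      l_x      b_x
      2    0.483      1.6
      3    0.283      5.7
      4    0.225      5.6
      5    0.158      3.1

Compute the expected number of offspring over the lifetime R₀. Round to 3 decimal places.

4.136

R₀ = Σ l_x b_x:
  age 2: 0.483 × 1.6 = 0.7728
  age 3: 0.283 × 5.7 = 1.6131
  age 4: 0.225 × 5.6 = 1.2600
  age 5: 0.158 × 3.1 = 0.4898
R₀ = 0.7728 + 1.6131 + 1.2600 + 0.4898 = 4.1357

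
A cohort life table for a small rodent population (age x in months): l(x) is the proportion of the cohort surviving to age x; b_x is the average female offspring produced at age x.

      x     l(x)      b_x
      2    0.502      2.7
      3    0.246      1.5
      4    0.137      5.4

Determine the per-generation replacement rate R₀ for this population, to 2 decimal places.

R₀ = Σ l(x) b_x:
  age 2: 0.502 × 2.7 = 1.3554
  age 3: 0.246 × 1.5 = 0.3690
  age 4: 0.137 × 5.4 = 0.7398
R₀ = 1.3554 + 0.3690 + 0.7398 = 2.4642

2.46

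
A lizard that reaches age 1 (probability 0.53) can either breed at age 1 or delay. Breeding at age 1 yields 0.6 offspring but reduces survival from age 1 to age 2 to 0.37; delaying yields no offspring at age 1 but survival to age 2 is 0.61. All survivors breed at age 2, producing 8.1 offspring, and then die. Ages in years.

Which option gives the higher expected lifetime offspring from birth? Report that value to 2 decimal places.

2.62

breed at age 1: R₀ = 0.53 × (0.6 + 0.37 × 8.1) = 0.53 × 3.5970 = 1.9064
delay to age 2: R₀ = 0.53 × (0.61 × 8.1) = 0.53 × 4.9410 = 2.6187
Higher: delay to age 2 (2.6187).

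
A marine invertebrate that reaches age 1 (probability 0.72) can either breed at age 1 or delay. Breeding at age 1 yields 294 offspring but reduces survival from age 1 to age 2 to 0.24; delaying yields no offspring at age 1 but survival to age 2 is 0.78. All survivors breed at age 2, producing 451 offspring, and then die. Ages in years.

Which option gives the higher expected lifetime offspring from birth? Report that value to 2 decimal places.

289.61

breed at age 1: R₀ = 0.72 × (294 + 0.24 × 451) = 0.72 × 402.2400 = 289.6128
delay to age 2: R₀ = 0.72 × (0.78 × 451) = 0.72 × 351.7800 = 253.2816
Higher: breed at age 1 (289.6128).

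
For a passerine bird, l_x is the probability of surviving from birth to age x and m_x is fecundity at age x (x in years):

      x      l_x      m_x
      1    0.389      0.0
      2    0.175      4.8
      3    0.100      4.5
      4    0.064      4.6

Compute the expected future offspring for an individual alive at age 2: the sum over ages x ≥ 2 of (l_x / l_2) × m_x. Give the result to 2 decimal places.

9.05

l_2 = 0.175. Conditional survival from age 2 to x is l_x / l_2.
  x=2: (0.175/0.175) × 4.8 = 4.8000
  x=3: (0.100/0.175) × 4.5 = 2.5714
  x=4: (0.064/0.175) × 4.6 = 1.6823
Sum = 4.8000 + 2.5714 + 1.6823 = 9.0537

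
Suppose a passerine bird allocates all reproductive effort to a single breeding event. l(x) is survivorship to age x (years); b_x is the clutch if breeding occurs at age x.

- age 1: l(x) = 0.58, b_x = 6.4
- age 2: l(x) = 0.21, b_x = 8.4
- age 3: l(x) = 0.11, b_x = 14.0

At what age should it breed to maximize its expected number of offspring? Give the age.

Expected offspring if breeding at age x = l(x) × b_x:
  age 1: 0.58 × 6.4 = 3.712
  age 2: 0.21 × 8.4 = 1.764
  age 3: 0.11 × 14.0 = 1.540
Maximum at age 1 (3.712).

1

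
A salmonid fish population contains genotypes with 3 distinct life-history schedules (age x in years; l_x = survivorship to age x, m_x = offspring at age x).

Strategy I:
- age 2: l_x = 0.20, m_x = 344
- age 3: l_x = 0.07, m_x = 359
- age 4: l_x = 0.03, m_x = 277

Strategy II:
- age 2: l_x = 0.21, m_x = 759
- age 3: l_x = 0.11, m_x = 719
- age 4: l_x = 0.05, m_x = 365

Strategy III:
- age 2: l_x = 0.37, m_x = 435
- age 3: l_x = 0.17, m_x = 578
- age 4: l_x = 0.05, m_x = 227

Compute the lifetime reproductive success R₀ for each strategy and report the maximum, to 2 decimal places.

270.56

Strategy I: R₀ = 0.20×344 + 0.07×359 + 0.03×277 = 102.2400
Strategy II: R₀ = 0.21×759 + 0.11×719 + 0.05×365 = 256.7300
Strategy III: R₀ = 0.37×435 + 0.17×578 + 0.05×227 = 270.5600
Highest R₀: strategy III with 270.5600.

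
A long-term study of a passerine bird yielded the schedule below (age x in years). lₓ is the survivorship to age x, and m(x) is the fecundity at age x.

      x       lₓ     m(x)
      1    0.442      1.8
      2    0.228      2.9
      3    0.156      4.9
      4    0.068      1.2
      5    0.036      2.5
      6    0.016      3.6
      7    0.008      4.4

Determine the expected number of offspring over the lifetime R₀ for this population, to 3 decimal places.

R₀ = Σ lₓ m(x):
  age 1: 0.442 × 1.8 = 0.7956
  age 2: 0.228 × 2.9 = 0.6612
  age 3: 0.156 × 4.9 = 0.7644
  age 4: 0.068 × 1.2 = 0.0816
  age 5: 0.036 × 2.5 = 0.0900
  age 6: 0.016 × 3.6 = 0.0576
  age 7: 0.008 × 4.4 = 0.0352
R₀ = 0.7956 + 0.6612 + 0.7644 + 0.0816 + 0.0900 + 0.0576 + 0.0352 = 2.4856

2.486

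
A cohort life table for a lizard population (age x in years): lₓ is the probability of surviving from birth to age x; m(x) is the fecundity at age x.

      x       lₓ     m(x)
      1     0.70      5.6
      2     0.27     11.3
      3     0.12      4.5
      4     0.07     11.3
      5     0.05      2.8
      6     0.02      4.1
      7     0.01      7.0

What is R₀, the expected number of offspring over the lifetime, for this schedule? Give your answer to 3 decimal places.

8.594

R₀ = Σ lₓ m(x):
  age 1: 0.70 × 5.6 = 3.9200
  age 2: 0.27 × 11.3 = 3.0510
  age 3: 0.12 × 4.5 = 0.5400
  age 4: 0.07 × 11.3 = 0.7910
  age 5: 0.05 × 2.8 = 0.1400
  age 6: 0.02 × 4.1 = 0.0820
  age 7: 0.01 × 7.0 = 0.0700
R₀ = 3.9200 + 3.0510 + 0.5400 + 0.7910 + 0.1400 + 0.0820 + 0.0700 = 8.5940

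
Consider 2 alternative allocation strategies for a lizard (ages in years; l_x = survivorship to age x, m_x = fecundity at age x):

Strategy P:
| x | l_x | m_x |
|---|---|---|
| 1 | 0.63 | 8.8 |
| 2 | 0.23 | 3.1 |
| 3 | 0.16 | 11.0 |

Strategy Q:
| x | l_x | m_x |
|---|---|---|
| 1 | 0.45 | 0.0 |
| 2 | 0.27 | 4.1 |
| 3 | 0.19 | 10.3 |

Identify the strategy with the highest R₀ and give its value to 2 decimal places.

Strategy P: R₀ = 0.63×8.8 + 0.23×3.1 + 0.16×11.0 = 8.0170
Strategy Q: R₀ = 0.45×0.0 + 0.27×4.1 + 0.19×10.3 = 3.0640
Highest R₀: strategy P with 8.0170.

8.02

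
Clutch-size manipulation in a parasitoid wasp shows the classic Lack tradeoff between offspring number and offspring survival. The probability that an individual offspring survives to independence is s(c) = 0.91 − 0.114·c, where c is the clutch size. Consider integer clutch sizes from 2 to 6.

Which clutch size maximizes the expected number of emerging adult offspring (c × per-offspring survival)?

4

Expected emerging adult offspring = c × s(c):
  c=2: 2 × 0.682 = 1.364
  c=3: 3 × 0.568 = 1.704
  c=4: 4 × 0.454 = 1.816
  c=5: 5 × 0.340 = 1.700
  c=6: 6 × 0.226 = 1.356
Maximum at c = 4 (1.816 emerging adult offspring).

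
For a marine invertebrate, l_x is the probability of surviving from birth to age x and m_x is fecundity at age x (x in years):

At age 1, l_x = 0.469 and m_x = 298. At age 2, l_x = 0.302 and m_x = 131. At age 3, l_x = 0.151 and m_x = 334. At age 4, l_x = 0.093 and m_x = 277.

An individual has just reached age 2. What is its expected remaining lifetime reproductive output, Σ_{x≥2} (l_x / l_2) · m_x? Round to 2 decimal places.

l_2 = 0.302. Conditional survival from age 2 to x is l_x / l_2.
  x=2: (0.302/0.302) × 131 = 131.0000
  x=3: (0.151/0.302) × 334 = 167.0000
  x=4: (0.093/0.302) × 277 = 85.3013
Sum = 131.0000 + 167.0000 + 85.3013 = 383.3013

383.30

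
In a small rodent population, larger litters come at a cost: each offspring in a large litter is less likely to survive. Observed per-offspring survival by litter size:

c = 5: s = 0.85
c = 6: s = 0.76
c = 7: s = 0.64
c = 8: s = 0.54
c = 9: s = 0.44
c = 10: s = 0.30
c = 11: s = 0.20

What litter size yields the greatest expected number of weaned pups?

6

Expected weaned pups = c × s(c):
  c=5: 5 × 0.85 = 4.250
  c=6: 6 × 0.76 = 4.560
  c=7: 7 × 0.64 = 4.480
  c=8: 8 × 0.54 = 4.320
  c=9: 9 × 0.44 = 3.960
  c=10: 10 × 0.30 = 3.000
  c=11: 11 × 0.20 = 2.200
Maximum at c = 6 (4.560 weaned pups).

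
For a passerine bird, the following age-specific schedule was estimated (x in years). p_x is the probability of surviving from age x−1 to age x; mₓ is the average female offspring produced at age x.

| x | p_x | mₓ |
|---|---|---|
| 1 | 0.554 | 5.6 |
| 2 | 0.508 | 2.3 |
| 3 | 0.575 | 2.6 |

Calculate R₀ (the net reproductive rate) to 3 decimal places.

4.170

Survivorship from birth: l_x = p_1·p_2·…·p_x.
  l_1 = 0.55400
  l_2 = 0.28143
  l_3 = 0.16182
R₀ = Σ l_x mₓ:
  age 1: 0.55400 × 5.6 = 3.1024
  age 2: 0.28143 × 2.3 = 0.6473
  age 3: 0.16182 × 2.6 = 0.4207
R₀ = 3.1024 + 0.6473 + 0.4207 = 4.1704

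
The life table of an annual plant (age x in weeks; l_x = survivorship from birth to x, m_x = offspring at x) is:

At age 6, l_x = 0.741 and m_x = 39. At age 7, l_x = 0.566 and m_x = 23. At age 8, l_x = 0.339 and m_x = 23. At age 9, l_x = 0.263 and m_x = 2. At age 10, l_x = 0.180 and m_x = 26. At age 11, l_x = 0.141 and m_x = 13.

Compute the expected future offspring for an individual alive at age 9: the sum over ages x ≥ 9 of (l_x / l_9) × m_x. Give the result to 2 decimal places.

26.76

l_9 = 0.263. Conditional survival from age 9 to x is l_x / l_9.
  x=9: (0.263/0.263) × 2 = 2.0000
  x=10: (0.180/0.263) × 26 = 17.7947
  x=11: (0.141/0.263) × 13 = 6.9696
Sum = 2.0000 + 17.7947 + 6.9696 = 26.7643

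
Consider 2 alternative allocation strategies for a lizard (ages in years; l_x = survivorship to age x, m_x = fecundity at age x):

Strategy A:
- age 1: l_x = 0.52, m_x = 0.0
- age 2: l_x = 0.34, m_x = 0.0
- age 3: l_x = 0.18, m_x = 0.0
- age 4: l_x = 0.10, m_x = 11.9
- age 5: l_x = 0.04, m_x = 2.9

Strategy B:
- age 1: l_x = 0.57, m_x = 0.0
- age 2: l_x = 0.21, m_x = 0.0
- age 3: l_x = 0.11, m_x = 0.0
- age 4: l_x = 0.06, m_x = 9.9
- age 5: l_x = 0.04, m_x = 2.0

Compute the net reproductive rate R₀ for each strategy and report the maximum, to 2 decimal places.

1.31

Strategy A: R₀ = 0.52×0.0 + 0.34×0.0 + 0.18×0.0 + 0.10×11.9 + 0.04×2.9 = 1.3060
Strategy B: R₀ = 0.57×0.0 + 0.21×0.0 + 0.11×0.0 + 0.06×9.9 + 0.04×2.0 = 0.6740
Highest R₀: strategy A with 1.3060.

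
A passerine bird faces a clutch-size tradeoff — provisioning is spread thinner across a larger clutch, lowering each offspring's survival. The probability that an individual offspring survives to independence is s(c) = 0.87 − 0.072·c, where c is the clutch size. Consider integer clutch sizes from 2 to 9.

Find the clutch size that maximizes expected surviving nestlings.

Expected surviving nestlings = c × s(c):
  c=2: 2 × 0.726 = 1.452
  c=3: 3 × 0.654 = 1.962
  c=4: 4 × 0.582 = 2.328
  c=5: 5 × 0.510 = 2.550
  c=6: 6 × 0.438 = 2.628
  c=7: 7 × 0.366 = 2.562
  c=8: 8 × 0.294 = 2.352
  c=9: 9 × 0.222 = 1.998
Maximum at c = 6 (2.628 surviving nestlings).

6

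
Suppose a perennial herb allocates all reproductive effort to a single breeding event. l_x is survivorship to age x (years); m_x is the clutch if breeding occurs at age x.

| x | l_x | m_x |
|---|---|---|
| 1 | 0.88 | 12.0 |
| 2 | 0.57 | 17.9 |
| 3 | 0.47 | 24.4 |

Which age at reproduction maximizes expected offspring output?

Expected offspring if breeding at age x = l_x × m_x:
  age 1: 0.88 × 12.0 = 10.560
  age 2: 0.57 × 17.9 = 10.203
  age 3: 0.47 × 24.4 = 11.468
Maximum at age 3 (11.468).

3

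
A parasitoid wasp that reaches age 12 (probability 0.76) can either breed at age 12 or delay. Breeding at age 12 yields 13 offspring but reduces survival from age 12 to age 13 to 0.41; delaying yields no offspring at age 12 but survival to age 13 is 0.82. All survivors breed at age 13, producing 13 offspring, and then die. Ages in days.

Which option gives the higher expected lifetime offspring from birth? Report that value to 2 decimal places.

13.93

breed at age 12: R₀ = 0.76 × (13 + 0.41 × 13) = 0.76 × 18.3300 = 13.9308
delay to age 13: R₀ = 0.76 × (0.82 × 13) = 0.76 × 10.6600 = 8.1016
Higher: breed at age 12 (13.9308).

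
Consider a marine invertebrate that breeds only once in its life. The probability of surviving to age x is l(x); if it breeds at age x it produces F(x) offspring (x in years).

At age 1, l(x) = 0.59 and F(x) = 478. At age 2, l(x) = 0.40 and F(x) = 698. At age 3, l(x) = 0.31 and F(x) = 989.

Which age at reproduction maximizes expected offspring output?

Expected offspring if breeding at age x = l(x) × F(x):
  age 1: 0.59 × 478 = 282.020
  age 2: 0.40 × 698 = 279.200
  age 3: 0.31 × 989 = 306.590
Maximum at age 3 (306.590).

3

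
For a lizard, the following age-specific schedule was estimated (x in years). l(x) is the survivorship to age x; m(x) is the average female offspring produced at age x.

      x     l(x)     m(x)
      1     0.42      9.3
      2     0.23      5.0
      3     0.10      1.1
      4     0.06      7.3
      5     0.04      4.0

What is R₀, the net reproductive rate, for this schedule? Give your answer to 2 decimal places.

5.76

R₀ = Σ l(x) m(x):
  age 1: 0.42 × 9.3 = 3.9060
  age 2: 0.23 × 5.0 = 1.1500
  age 3: 0.10 × 1.1 = 0.1100
  age 4: 0.06 × 7.3 = 0.4380
  age 5: 0.04 × 4.0 = 0.1600
R₀ = 3.9060 + 1.1500 + 0.1100 + 0.4380 + 0.1600 = 5.7640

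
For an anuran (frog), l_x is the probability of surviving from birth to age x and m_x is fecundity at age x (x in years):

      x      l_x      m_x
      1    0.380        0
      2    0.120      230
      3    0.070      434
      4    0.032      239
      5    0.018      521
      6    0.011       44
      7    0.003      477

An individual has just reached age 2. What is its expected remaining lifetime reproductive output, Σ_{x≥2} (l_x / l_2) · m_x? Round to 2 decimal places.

l_2 = 0.120. Conditional survival from age 2 to x is l_x / l_2.
  x=2: (0.120/0.120) × 230 = 230.0000
  x=3: (0.070/0.120) × 434 = 253.1667
  x=4: (0.032/0.120) × 239 = 63.7333
  x=5: (0.018/0.120) × 521 = 78.1500
  x=6: (0.011/0.120) × 44 = 4.0333
  x=7: (0.003/0.120) × 477 = 11.9250
Sum = 230.0000 + 253.1667 + 63.7333 + 78.1500 + 4.0333 + 11.9250 = 641.0083

641.01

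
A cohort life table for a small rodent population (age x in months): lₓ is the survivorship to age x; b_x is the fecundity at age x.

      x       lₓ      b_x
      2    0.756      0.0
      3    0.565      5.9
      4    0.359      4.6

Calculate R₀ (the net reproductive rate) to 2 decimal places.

R₀ = Σ lₓ b_x:
  age 2: 0.756 × 0.0 = 0.0000
  age 3: 0.565 × 5.9 = 3.3335
  age 4: 0.359 × 4.6 = 1.6514
R₀ = 0.0000 + 3.3335 + 1.6514 = 4.9849

4.98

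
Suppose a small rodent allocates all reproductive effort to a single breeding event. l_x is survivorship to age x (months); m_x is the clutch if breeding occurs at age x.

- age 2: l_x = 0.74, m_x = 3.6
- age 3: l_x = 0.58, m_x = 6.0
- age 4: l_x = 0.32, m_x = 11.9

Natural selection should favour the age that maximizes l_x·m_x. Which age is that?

4

Expected offspring if breeding at age x = l_x × m_x:
  age 2: 0.74 × 3.6 = 2.664
  age 3: 0.58 × 6.0 = 3.480
  age 4: 0.32 × 11.9 = 3.808
Maximum at age 4 (3.808).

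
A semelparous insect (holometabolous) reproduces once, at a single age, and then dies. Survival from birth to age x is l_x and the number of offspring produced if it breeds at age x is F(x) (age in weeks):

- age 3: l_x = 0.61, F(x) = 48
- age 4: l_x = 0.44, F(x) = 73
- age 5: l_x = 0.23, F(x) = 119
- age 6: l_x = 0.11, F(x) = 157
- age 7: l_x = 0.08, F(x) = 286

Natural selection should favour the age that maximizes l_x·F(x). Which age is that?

4

Expected offspring if breeding at age x = l_x × F(x):
  age 3: 0.61 × 48 = 29.280
  age 4: 0.44 × 73 = 32.120
  age 5: 0.23 × 119 = 27.370
  age 6: 0.11 × 157 = 17.270
  age 7: 0.08 × 286 = 22.880
Maximum at age 4 (32.120).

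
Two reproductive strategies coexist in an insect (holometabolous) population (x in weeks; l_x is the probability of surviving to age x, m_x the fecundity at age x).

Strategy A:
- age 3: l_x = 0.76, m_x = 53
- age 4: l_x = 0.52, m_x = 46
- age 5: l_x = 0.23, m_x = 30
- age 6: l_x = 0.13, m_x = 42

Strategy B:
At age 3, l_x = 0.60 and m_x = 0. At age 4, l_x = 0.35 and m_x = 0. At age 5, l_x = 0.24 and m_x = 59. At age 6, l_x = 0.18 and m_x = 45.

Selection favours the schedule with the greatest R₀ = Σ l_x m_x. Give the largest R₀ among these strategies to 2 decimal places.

Strategy A: R₀ = 0.76×53 + 0.52×46 + 0.23×30 + 0.13×42 = 76.5600
Strategy B: R₀ = 0.60×0 + 0.35×0 + 0.24×59 + 0.18×45 = 22.2600
Highest R₀: strategy A with 76.5600.

76.56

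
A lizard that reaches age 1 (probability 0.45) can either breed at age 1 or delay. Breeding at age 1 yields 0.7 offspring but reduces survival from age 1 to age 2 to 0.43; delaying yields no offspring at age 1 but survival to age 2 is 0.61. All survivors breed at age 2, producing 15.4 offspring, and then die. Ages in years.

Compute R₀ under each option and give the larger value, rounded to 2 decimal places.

4.23

breed at age 1: R₀ = 0.45 × (0.7 + 0.43 × 15.4) = 0.45 × 7.3220 = 3.2949
delay to age 2: R₀ = 0.45 × (0.61 × 15.4) = 0.45 × 9.3940 = 4.2273
Higher: delay to age 2 (4.2273).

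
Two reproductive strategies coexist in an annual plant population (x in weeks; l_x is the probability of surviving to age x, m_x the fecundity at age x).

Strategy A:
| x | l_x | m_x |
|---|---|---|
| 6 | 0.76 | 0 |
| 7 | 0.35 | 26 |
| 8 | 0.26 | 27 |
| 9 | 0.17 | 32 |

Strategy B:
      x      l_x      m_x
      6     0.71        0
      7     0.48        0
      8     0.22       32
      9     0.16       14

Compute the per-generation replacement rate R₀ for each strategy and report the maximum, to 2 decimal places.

21.56

Strategy A: R₀ = 0.76×0 + 0.35×26 + 0.26×27 + 0.17×32 = 21.5600
Strategy B: R₀ = 0.71×0 + 0.48×0 + 0.22×32 + 0.16×14 = 9.2800
Highest R₀: strategy A with 21.5600.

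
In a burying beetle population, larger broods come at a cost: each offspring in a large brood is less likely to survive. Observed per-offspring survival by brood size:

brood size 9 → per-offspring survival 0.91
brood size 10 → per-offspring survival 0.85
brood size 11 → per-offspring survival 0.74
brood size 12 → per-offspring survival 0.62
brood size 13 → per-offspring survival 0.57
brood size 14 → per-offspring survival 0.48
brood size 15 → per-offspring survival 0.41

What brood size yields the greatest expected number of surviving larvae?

10

Expected surviving larvae = c × s(c):
  c=9: 9 × 0.91 = 8.190
  c=10: 10 × 0.85 = 8.500
  c=11: 11 × 0.74 = 8.140
  c=12: 12 × 0.62 = 7.440
  c=13: 13 × 0.57 = 7.410
  c=14: 14 × 0.48 = 6.720
  c=15: 15 × 0.41 = 6.150
Maximum at c = 10 (8.500 surviving larvae).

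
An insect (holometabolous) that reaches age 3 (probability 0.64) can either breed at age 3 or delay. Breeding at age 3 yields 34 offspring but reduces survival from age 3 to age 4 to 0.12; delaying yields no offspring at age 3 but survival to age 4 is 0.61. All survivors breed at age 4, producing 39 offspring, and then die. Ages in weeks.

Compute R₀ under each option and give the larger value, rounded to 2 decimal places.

24.76

breed at age 3: R₀ = 0.64 × (34 + 0.12 × 39) = 0.64 × 38.6800 = 24.7552
delay to age 4: R₀ = 0.64 × (0.61 × 39) = 0.64 × 23.7900 = 15.2256
Higher: breed at age 3 (24.7552).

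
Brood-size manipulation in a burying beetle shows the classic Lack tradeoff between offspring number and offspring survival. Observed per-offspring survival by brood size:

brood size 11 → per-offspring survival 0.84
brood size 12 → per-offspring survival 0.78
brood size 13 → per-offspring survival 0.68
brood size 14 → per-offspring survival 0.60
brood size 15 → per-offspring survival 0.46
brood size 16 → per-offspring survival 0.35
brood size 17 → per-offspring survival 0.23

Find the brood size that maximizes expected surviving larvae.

Expected surviving larvae = c × s(c):
  c=11: 11 × 0.84 = 9.240
  c=12: 12 × 0.78 = 9.360
  c=13: 13 × 0.68 = 8.840
  c=14: 14 × 0.60 = 8.400
  c=15: 15 × 0.46 = 6.900
  c=16: 16 × 0.35 = 5.600
  c=17: 17 × 0.23 = 3.910
Maximum at c = 12 (9.360 surviving larvae).

12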